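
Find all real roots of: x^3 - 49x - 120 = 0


Let p(x) = x^3 - 49x - 120. By the rational root theorem (leading coefficient 1), any rational root is an integer divisor of 120: try ±1, ±2, ... in turn.
Test x = 1: value = -168 ≠ 0.
Test x = -1: value = -72 ≠ 0.
Test x = 2: value = -210 ≠ 0.
Test x = -2: value = -30 ≠ 0.
Test x = 3: value = -240 ≠ 0.
Test x = -3: value = 0 ✓, so (x + 3) is a factor.
Synthetic division by (x + 3): bring down 1; 1(-3) + 0 = -3; (-3)(-3) - 49 = -40; (-40)(-3) - 120 = 0 → quotient x^2 - 3x - 40, remainder 0.
Solve the quadratic x^2 - 3x - 40 = 0: discriminant = (-3)^2 - 4(1)(-40) = 9 + 160 = 169.
sqrt(169) = 13, so x = (3 ± 13)/2: x = 8 or x = -5.

x = -5, x = -3, x = 8


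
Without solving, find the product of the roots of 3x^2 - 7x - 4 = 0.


By Vieta's formulas for ax^2 + bx + c = 0:
  Sum of roots = -b/a
  Product of roots = c/a

Here a = 3, b = -7, c = -4
Sum = -(-7)/3 = 7/3
Product = -4/3 = -4/3

Product = -4/3


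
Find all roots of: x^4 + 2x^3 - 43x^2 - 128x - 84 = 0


Let p(x) = x^4 + 2x^3 - 43x^2 - 128x - 84. By the rational root theorem (leading coefficient 1), any rational root is an integer divisor of 84: try ±1, ±2, ... in turn.
Test x = 1: value = -252 ≠ 0.
Test x = -1: value = 0 ✓, so (x + 1) is a factor.
Synthetic division by (x + 1): bring down 1; 1(-1) + 2 = 1; 1(-1) - 43 = -44; (-44)(-1) - 128 = -84; (-84)(-1) - 84 = 0 → quotient x^3 + x^2 - 44x - 84, remainder 0.
Continue with the quotient x^3 + x^2 - 44x - 84 (candidates must divide 84; re-test x = -1 first in case it repeats).
Test x = -1: value = -40 ≠ 0.
Test x = 2: value = -160 ≠ 0.
Test x = -2: value = 0 ✓, so (x + 2) is a factor.
Synthetic division by (x + 2): bring down 1; 1(-2) + 1 = -1; (-1)(-2) - 44 = -42; (-42)(-2) - 84 = 0 → quotient x^2 - x - 42, remainder 0.
Solve the quadratic x^2 - x - 42 = 0: discriminant = (-1)^2 - 4(1)(-42) = 1 + 168 = 169.
sqrt(169) = 13, so x = (1 ± 13)/2: x = 7 or x = -6.
Collecting all roots found:

x = -6, x = -2, x = -1, x = 7


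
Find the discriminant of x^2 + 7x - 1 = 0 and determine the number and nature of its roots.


For ax^2 + bx + c = 0, discriminant D = b^2 - 4ac
Here a = 1, b = 7, c = -1
D = (7)^2 - 4(1)(-1) = 49 + 4 = 53

D = 53 > 0 but not a perfect square
The equation has 2 distinct real irrational roots.

Discriminant = 53, 2 distinct real irrational roots


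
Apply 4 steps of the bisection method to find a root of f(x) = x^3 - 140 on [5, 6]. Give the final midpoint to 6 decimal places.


f(x) = x^3 - 140
f(5) = -15 < 0
f(6) = 76 > 0

Step 1: midpoint = (5.000000 + 6.000000)/2 = 5.500000
  f(5.500000) = 26.375000
  f(mid) > 0, so root is in [5.000000, 5.500000]

Step 2: midpoint = (5.000000 + 5.500000)/2 = 5.250000
  f(5.250000) = 4.703125
  f(mid) > 0, so root is in [5.000000, 5.250000]

Step 3: midpoint = (5.000000 + 5.250000)/2 = 5.125000
  f(5.125000) = -5.388672
  f(mid) < 0, so root is in [5.125000, 5.250000]

Step 4: midpoint = (5.125000 + 5.250000)/2 = 5.187500
  f(5.187500) = -0.403564
  f(mid) < 0, so root is in [5.187500, 5.250000]

midpoint = 5.187500


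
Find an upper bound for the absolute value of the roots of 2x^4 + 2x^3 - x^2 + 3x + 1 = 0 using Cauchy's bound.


Cauchy's bound: all roots r satisfy |r| <= 1 + max(|a_i/a_n|) for i = 0,...,n-1
where a_n is the leading coefficient.

Coefficients: [2, 2, -1, 3, 1]
Leading coefficient a_n = 2
Ratios |a_i/a_n|: 1, 1/2, 3/2, 1/2
Maximum ratio: 3/2
Cauchy's bound: |r| <= 1 + 3/2 = 5/2

Upper bound = 5/2


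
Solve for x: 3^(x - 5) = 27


Express both sides with the same base.
27 = 3^3
Since the bases match, equate exponents: x - 5 = 3
So x = 3 - (-5) = 8

x = 8


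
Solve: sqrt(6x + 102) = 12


Square both sides: 6x + 102 = 12^2 = 144
6x = 144 - 102 = 42
x = 7
Check: sqrt(6*7 + 102) = sqrt(144) = 12 ✓

x = 7


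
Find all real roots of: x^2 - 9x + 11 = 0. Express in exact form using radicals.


Using the quadratic formula: x = (-b ± sqrt(b^2 - 4ac)) / (2a)
Here a = 1, b = -9, c = 11
Discriminant = b^2 - 4ac = (-9)^2 - 4(1)(11) = 81 - 44 = 37
Since discriminant = 37 > 0, there are two real roots.
x = (9 ± sqrt(37)) / 2
Numerically: x ≈ 7.5414 or x ≈ 1.4586

x = (9 + sqrt(37)) / 2 or x = (9 - sqrt(37)) / 2


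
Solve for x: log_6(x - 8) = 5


Convert to exponential form: x - 8 = 6^5 = 7776
x = 7776 + 8 = 7784
Check: log_6(7784 - 8) = log_6(7776) = log_6(7776) = 5 ✓

x = 7784


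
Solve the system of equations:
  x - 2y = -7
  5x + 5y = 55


Using Cramer's rule:
Determinant D = (1)(5) - (5)(-2) = 5 + 10 = 15
Dx = (-7)(5) - (55)(-2) = -35 + 110 = 75
Dy = (1)(55) - (5)(-7) = 55 + 35 = 90
x = Dx/D = 75/15 = 5
y = Dy/D = 90/15 = 6

x = 5, y = 6


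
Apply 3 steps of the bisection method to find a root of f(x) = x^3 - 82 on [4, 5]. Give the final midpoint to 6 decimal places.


f(x) = x^3 - 82
f(4) = -18 < 0
f(5) = 43 > 0

Step 1: midpoint = (4.000000 + 5.000000)/2 = 4.500000
  f(4.500000) = 9.125000
  f(mid) > 0, so root is in [4.000000, 4.500000]

Step 2: midpoint = (4.000000 + 4.500000)/2 = 4.250000
  f(4.250000) = -5.234375
  f(mid) < 0, so root is in [4.250000, 4.500000]

Step 3: midpoint = (4.250000 + 4.500000)/2 = 4.375000
  f(4.375000) = 1.740234
  f(mid) > 0, so root is in [4.250000, 4.375000]

midpoint = 4.375000


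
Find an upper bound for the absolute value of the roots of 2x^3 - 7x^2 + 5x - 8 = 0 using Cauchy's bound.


Cauchy's bound: all roots r satisfy |r| <= 1 + max(|a_i/a_n|) for i = 0,...,n-1
where a_n is the leading coefficient.

Coefficients: [2, -7, 5, -8]
Leading coefficient a_n = 2
Ratios |a_i/a_n|: 7/2, 5/2, 4
Maximum ratio: 4
Cauchy's bound: |r| <= 1 + 4 = 5

Upper bound = 5


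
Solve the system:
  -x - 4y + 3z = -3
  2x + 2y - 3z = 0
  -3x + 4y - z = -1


Using Cramer's rule. Expand each determinant along the first row.
D  = (-1)*[2*(-1) - (-3)*4] - (-4)*[2*(-1) - (-3)*(-3)] + 3*[2*4 - 2*(-3)]
  = (-1)*(10) - (-4)*(-11) + 3*(14) = -12
Dx = (-3)*[2*(-1) - (-3)*4] - (-4)*[0*(-1) - (-3)*(-1)] + 3*[0*4 - 2*(-1)]
  = (-3)*(10) - (-4)*(-3) + 3*(2) = -36
Dy = (-1)*[0*(-1) - (-3)*(-1)] - (-3)*[2*(-1) - (-3)*(-3)] + 3*[2*(-1) - 0*(-3)]
  = (-1)*(-3) - (-3)*(-11) + 3*(-2) = -36
Dz = (-1)*[2*(-1) - 0*4] - (-4)*[2*(-1) - 0*(-3)] + (-3)*[2*4 - 2*(-3)]
  = (-1)*(-2) - (-4)*(-2) + (-3)*(14) = -48
x = Dx/D = -36/-12 = 3, y = Dy/D = -36/-12 = 3, z = Dz/D = -48/-12 = 4
Check eq1: (-1)(3) + (-4)(3) + (3)(4) = -3 = -3 ✓
Check eq2: (2)(3) + (2)(3) + (-3)(4) = 0 = 0 ✓
Check eq3: (-3)(3) + (4)(3) + (-1)(4) = -1 = -1 ✓

x = 3, y = 3, z = 4


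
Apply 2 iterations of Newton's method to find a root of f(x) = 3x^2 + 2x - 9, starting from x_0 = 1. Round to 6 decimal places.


Newton's method: x_(n+1) = x_n - f(x_n)/f'(x_n)
f(x) = 3x^2 + 2x - 9
f'(x) = 6x + 2

Iteration 1:
  f(1.000000) = -4.000000
  f'(1.000000) = 8.000000
  x_1 = 1.000000 - (-4.000000)/(8.000000) = 1.500000

Iteration 2:
  f(1.500000) = 0.750000
  f'(1.500000) = 11.000000
  x_2 = 1.500000 - (0.750000)/(11.000000) = 1.431818

x_2 = 1.431818


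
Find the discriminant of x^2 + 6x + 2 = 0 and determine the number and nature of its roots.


For ax^2 + bx + c = 0, discriminant D = b^2 - 4ac
Here a = 1, b = 6, c = 2
D = (6)^2 - 4(1)(2) = 36 - 8 = 28

D = 28 > 0 but not a perfect square
The equation has 2 distinct real irrational roots.

Discriminant = 28, 2 distinct real irrational roots


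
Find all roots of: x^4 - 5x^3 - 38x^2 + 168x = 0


The constant term is 0, so x = 0 is a root. Factor out x:
  x^3 - 5x^2 - 38x + 168 = 0
Let p(x) = x^3 - 5x^2 - 38x + 168. By the rational root theorem (leading coefficient 1), any rational root is an integer divisor of 168: try ±1, ±2, ... in turn.
Test x = 1: value = 126 ≠ 0.
Test x = -1: value = 200 ≠ 0.
Test x = 2: value = 80 ≠ 0.
Test x = -2: value = 216 ≠ 0.
Test x = 3: value = 36 ≠ 0.
Test x = -3: value = 210 ≠ 0.
Test x = 4: value = 0 ✓, so (x - 4) is a factor.
Synthetic division by (x - 4): bring down 1; 1(4) - 5 = -1; (-1)(4) - 38 = -42; (-42)(4) + 168 = 0 → quotient x^2 - x - 42, remainder 0.
Solve the quadratic x^2 - x - 42 = 0: discriminant = (-1)^2 - 4(1)(-42) = 1 + 168 = 169.
sqrt(169) = 13, so x = (1 ± 13)/2: x = 7 or x = -6.
Collecting all roots found:

x = -6, x = 0, x = 4, x = 7


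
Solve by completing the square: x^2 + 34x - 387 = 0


Start: x^2 + 34x - 387 = 0
Move constant: x^2 + 34x = 387
Half of 34 is 17, squared is 289
Add 289 to both sides: x^2 + 34x + 289 = 676
(x + 17)^2 = 676
x + 17 = ±26
x = -17 + 26 = 9 or x = -17 - 26 = -43

x = -43, x = 9


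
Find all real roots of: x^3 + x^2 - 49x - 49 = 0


Let p(x) = x^3 + x^2 - 49x - 49. By the rational root theorem (leading coefficient 1), any rational root is an integer divisor of 49: try ±1, ±2, ... in turn.
Test x = 1: value = -96 ≠ 0.
Test x = -1: value = 0 ✓, so (x + 1) is a factor.
Synthetic division by (x + 1): bring down 1; 1(-1) + 1 = 0; 0(-1) - 49 = -49; (-49)(-1) - 49 = 0 → quotient x^2 - 49, remainder 0.
Solve the quadratic x^2 - 49 = 0: discriminant = 0^2 - 4(1)(-49) = 0 + 196 = 196.
sqrt(196) = 14, so x = (0 ± 14)/2: x = 7 or x = -7.

x = -7, x = -1, x = 7


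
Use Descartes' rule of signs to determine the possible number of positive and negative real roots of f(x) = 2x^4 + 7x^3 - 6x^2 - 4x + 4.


Descartes' rule of signs:

For positive roots, count sign changes in f(x) = 2x^4 + 7x^3 - 6x^2 - 4x + 4:
Signs of coefficients: +, +, -, -, +
Number of sign changes: 2
Possible positive real roots: 2, 0

For negative roots, examine f(-x) = 2x^4 - 7x^3 - 6x^2 + 4x + 4:
Signs of coefficients: +, -, -, +, +
Number of sign changes: 2
Possible negative real roots: 2, 0

Positive roots: 2 or 0; Negative roots: 2 or 0


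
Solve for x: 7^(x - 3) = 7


Express both sides with the same base.
7 = 7^1
Since the bases match, equate exponents: x - 3 = 1
So x = 1 - (-3) = 4

x = 4


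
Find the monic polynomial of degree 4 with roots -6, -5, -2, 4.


A monic polynomial with roots -6, -5, -2, 4 is:
p(x) = (x + 6)(x + 5)(x + 2)(x - 4)
After multiplying by (x + 6): x + 6
After multiplying by (x + 5): x^2 + 11x + 30
After multiplying by (x + 2): x^3 + 13x^2 + 52x + 60
After multiplying by (x - 4): x^4 + 9x^3 - 148x - 240

x^4 + 9x^3 - 148x - 240


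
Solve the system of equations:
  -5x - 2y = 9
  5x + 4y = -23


Using Cramer's rule:
Determinant D = (-5)(4) - (5)(-2) = -20 + 10 = -10
Dx = (9)(4) - (-23)(-2) = 36 - 46 = -10
Dy = (-5)(-23) - (5)(9) = 115 - 45 = 70
x = Dx/D = -10/-10 = 1
y = Dy/D = 70/-10 = -7

x = 1, y = -7


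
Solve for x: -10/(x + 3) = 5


Multiply both sides by (x + 3): -10 = 5(x + 3)
Distribute: -10 = 5x + 15
5x = -10 - 15 = -25
x = -5

x = -5


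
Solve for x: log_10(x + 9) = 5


Convert to exponential form: x + 9 = 10^5 = 100000
x = 100000 - 9 = 99991
Check: log_10(99991 + 9) = log_10(100000) = log_10(100000) = 5 ✓

x = 99991


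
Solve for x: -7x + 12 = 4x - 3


Starting with: -7x + 12 = 4x - 3
Move all x terms to left: (-7 - 4)x = -3 - 12
Simplify: -11x = -15
Divide both sides by -11: x = 15/11

x = 15/11


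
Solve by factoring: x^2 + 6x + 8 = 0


We need two numbers that multiply to 8 and add to 6.
Those numbers are 4 and 2 (since 4 * 2 = 8 and 4 + 2 = 6).
So x^2 + 6x + 8 = (x + 4)(x + 2) = 0
Setting each factor to zero: x = -4 or x = -2

x = -4, x = -2


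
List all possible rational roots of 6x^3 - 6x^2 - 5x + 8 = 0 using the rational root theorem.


Rational root theorem: possible roots are ±p/q where:
  p divides the constant term (8): p ∈ {1, 2, 4, 8}
  q divides the leading coefficient (6): q ∈ {1, 2, 3, 6}

All possible rational roots: -8, -4, -8/3, -2, -4/3, -1, -2/3, -1/2, -1/3, -1/6, 1/6, 1/3, 1/2, 2/3, 1, 4/3, 2, 8/3, 4, 8

-8, -4, -8/3, -2, -4/3, -1, -2/3, -1/2, -1/3, -1/6, 1/6, 1/3, 1/2, 2/3, 1, 4/3, 2, 8/3, 4, 8


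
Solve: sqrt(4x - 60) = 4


Square both sides: 4x - 60 = 4^2 = 16
4x = 16 + 60 = 76
x = 19
Check: sqrt(4*19 - 60) = sqrt(16) = 4 ✓

x = 19


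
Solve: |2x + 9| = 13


An absolute value equation |expr| = 13 gives two cases:
Case 1: 2x + 9 = 13
  2x = 4, so x = 2
Case 2: 2x + 9 = -13
  2x = -22, so x = -11

x = -11, x = 2


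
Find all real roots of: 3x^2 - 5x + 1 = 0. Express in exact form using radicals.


Using the quadratic formula: x = (-b ± sqrt(b^2 - 4ac)) / (2a)
Here a = 3, b = -5, c = 1
Discriminant = b^2 - 4ac = (-5)^2 - 4(3)(1) = 25 - 12 = 13
Since discriminant = 13 > 0, there are two real roots.
x = (5 ± sqrt(13)) / 6
Numerically: x ≈ 1.4343 or x ≈ 0.2324

x = (5 + sqrt(13)) / 6 or x = (5 - sqrt(13)) / 6


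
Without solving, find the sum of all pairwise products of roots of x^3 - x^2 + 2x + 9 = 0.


By Vieta's formulas for x^3 + bx^2 + cx + d = 0:
  r1 + r2 + r3 = -b/a = 1
  r1*r2 + r1*r3 + r2*r3 = c/a = 2
  r1*r2*r3 = -d/a = -9


Sum of pairwise products = 2


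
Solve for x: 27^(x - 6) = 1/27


Express both sides with the same base.
1/27 = 27^(-1)
Since the bases match, equate exponents: x - 6 = -1
So x = -1 - (-6) = 5

x = 5


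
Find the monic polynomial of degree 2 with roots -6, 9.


A monic polynomial with roots -6, 9 is:
p(x) = (x + 6)(x - 9)
After multiplying by (x + 6): x + 6
After multiplying by (x - 9): x^2 - 3x - 54

x^2 - 3x - 54


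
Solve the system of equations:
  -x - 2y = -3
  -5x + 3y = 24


Using Cramer's rule:
Determinant D = (-1)(3) - (-5)(-2) = -3 - 10 = -13
Dx = (-3)(3) - (24)(-2) = -9 + 48 = 39
Dy = (-1)(24) - (-5)(-3) = -24 - 15 = -39
x = Dx/D = 39/-13 = -3
y = Dy/D = -39/-13 = 3

x = -3, y = 3


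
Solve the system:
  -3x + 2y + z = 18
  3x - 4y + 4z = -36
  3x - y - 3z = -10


Using Cramer's rule. Expand each determinant along the first row.
D  = (-3)*[(-4)*(-3) - 4*(-1)] - 2*[3*(-3) - 4*3] + 1*[3*(-1) - (-4)*3]
  = (-3)*(16) - 2*(-21) + 1*(9) = 3
Dx = 18*[(-4)*(-3) - 4*(-1)] - 2*[(-36)*(-3) - 4*(-10)] + 1*[(-36)*(-1) - (-4)*(-10)]
  = 18*(16) - 2*(148) + 1*(-4) = -12
Dy = (-3)*[(-36)*(-3) - 4*(-10)] - 18*[3*(-3) - 4*3] + 1*[3*(-10) - (-36)*3]
  = (-3)*(148) - 18*(-21) + 1*(78) = 12
Dz = (-3)*[(-4)*(-10) - (-36)*(-1)] - 2*[3*(-10) - (-36)*3] + 18*[3*(-1) - (-4)*3]
  = (-3)*(4) - 2*(78) + 18*(9) = -6
x = Dx/D = -12/3 = -4, y = Dy/D = 12/3 = 4, z = Dz/D = -6/3 = -2
Check eq1: (-3)(-4) + (2)(4) + (1)(-2) = 18 = 18 ✓
Check eq2: (3)(-4) + (-4)(4) + (4)(-2) = -36 = -36 ✓
Check eq3: (3)(-4) + (-1)(4) + (-3)(-2) = -10 = -10 ✓

x = -4, y = 4, z = -2


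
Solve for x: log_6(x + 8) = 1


Convert to exponential form: x + 8 = 6^1 = 6
x = 6 - 8 = -2
Check: log_6(-2 + 8) = log_6(6) = log_6(6) = 1 ✓

x = -2


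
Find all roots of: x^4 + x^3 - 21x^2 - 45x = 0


The constant term is 0, so x = 0 is a root. Factor out x:
  x^3 + x^2 - 21x - 45 = 0
Let p(x) = x^3 + x^2 - 21x - 45. By the rational root theorem (leading coefficient 1), any rational root is an integer divisor of 45: try ±1, ±2, ... in turn.
Test x = 1: value = -64 ≠ 0.
Test x = -1: value = -24 ≠ 0.
Test x = 3: value = -72 ≠ 0.
Test x = -3: value = 0 ✓, so (x + 3) is a factor.
Synthetic division by (x + 3): bring down 1; 1(-3) + 1 = -2; (-2)(-3) - 21 = -15; (-15)(-3) - 45 = 0 → quotient x^2 - 2x - 15, remainder 0.
Solve the quadratic x^2 - 2x - 15 = 0: discriminant = (-2)^2 - 4(1)(-15) = 4 + 60 = 64.
sqrt(64) = 8, so x = (2 ± 8)/2: x = 5 or x = -3.
Collecting all roots found:

x = -3 (multiplicity 2), x = 0, x = 5


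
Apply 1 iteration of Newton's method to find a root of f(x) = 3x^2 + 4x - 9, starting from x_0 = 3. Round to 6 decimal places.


Newton's method: x_(n+1) = x_n - f(x_n)/f'(x_n)
f(x) = 3x^2 + 4x - 9
f'(x) = 6x + 4

Iteration 1:
  f(3.000000) = 30.000000
  f'(3.000000) = 22.000000
  x_1 = 3.000000 - (30.000000)/(22.000000) = 1.636364

x_1 = 1.636364


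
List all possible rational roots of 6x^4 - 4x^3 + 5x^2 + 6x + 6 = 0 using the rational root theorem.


Rational root theorem: possible roots are ±p/q where:
  p divides the constant term (6): p ∈ {1, 2, 3, 6}
  q divides the leading coefficient (6): q ∈ {1, 2, 3, 6}

All possible rational roots: -6, -3, -2, -3/2, -1, -2/3, -1/2, -1/3, -1/6, 1/6, 1/3, 1/2, 2/3, 1, 3/2, 2, 3, 6

-6, -3, -2, -3/2, -1, -2/3, -1/2, -1/3, -1/6, 1/6, 1/3, 1/2, 2/3, 1, 3/2, 2, 3, 6


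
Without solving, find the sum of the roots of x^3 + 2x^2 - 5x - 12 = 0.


By Vieta's formulas for x^3 + bx^2 + cx + d = 0:
  r1 + r2 + r3 = -b/a = -2
  r1*r2 + r1*r3 + r2*r3 = c/a = -5
  r1*r2*r3 = -d/a = 12


Sum = -2


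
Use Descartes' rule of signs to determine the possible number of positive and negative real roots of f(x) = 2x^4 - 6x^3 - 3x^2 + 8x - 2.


Descartes' rule of signs:

For positive roots, count sign changes in f(x) = 2x^4 - 6x^3 - 3x^2 + 8x - 2:
Signs of coefficients: +, -, -, +, -
Number of sign changes: 3
Possible positive real roots: 3, 1

For negative roots, examine f(-x) = 2x^4 + 6x^3 - 3x^2 - 8x - 2:
Signs of coefficients: +, +, -, -, -
Number of sign changes: 1
Possible negative real roots: 1

Positive roots: 3 or 1; Negative roots: 1


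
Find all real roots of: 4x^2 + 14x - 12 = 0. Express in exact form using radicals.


Using the quadratic formula: x = (-b ± sqrt(b^2 - 4ac)) / (2a)
Here a = 4, b = 14, c = -12
Discriminant = b^2 - 4ac = 14^2 - 4(4)(-12) = 196 + 192 = 388
Since discriminant = 388 > 0, there are two real roots.
x = (-14 ± 2*sqrt(97)) / 8
Simplifying: x = (-7 ± sqrt(97)) / 4
Numerically: x ≈ 0.7122 or x ≈ -4.2122

x = (-7 + sqrt(97)) / 4 or x = (-7 - sqrt(97)) / 4


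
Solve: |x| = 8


An absolute value equation |expr| = 8 gives two cases:
Case 1: x = 8
  x = 8, so x = 8
Case 2: x = -8
  x = -8, so x = -8

x = -8, x = 8


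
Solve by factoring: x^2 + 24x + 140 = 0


We need two numbers that multiply to 140 and add to 24.
Those numbers are 10 and 14 (since 10 * 14 = 140 and 10 + 14 = 24).
So x^2 + 24x + 140 = (x + 10)(x + 14) = 0
Setting each factor to zero: x = -10 or x = -14

x = -14, x = -10


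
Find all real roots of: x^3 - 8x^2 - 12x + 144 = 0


Let p(x) = x^3 - 8x^2 - 12x + 144. By the rational root theorem (leading coefficient 1), any rational root is an integer divisor of 144: try ±1, ±2, ... in turn.
Test x = 1: value = 125 ≠ 0.
Test x = -1: value = 147 ≠ 0.
Test x = 2: value = 96 ≠ 0.
Test x = -2: value = 128 ≠ 0.
Test x = 3: value = 63 ≠ 0.
Test x = -3: value = 81 ≠ 0.
Test x = 4: value = 32 ≠ 0.
Test x = -4: value = 0 ✓, so (x + 4) is a factor.
Synthetic division by (x + 4): bring down 1; 1(-4) - 8 = -12; (-12)(-4) - 12 = 36; 36(-4) + 144 = 0 → quotient x^2 - 12x + 36, remainder 0.
Solve the quadratic x^2 - 12x + 36 = 0: discriminant = (-12)^2 - 4(1)(36) = 144 - 144 = 0.
Discriminant = 0, so a double root: x = 12/2 = 6.

x = -4, x = 6 (multiplicity 2)


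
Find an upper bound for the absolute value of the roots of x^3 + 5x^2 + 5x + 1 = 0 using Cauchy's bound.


Cauchy's bound: all roots r satisfy |r| <= 1 + max(|a_i/a_n|) for i = 0,...,n-1
where a_n is the leading coefficient.

Coefficients: [1, 5, 5, 1]
Leading coefficient a_n = 1
Ratios |a_i/a_n|: 5, 5, 1
Maximum ratio: 5
Cauchy's bound: |r| <= 1 + 5 = 6

Upper bound = 6


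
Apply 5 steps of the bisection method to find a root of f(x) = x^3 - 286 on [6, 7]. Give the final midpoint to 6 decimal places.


f(x) = x^3 - 286
f(6) = -70 < 0
f(7) = 57 > 0

Step 1: midpoint = (6.000000 + 7.000000)/2 = 6.500000
  f(6.500000) = -11.375000
  f(mid) < 0, so root is in [6.500000, 7.000000]

Step 2: midpoint = (6.500000 + 7.000000)/2 = 6.750000
  f(6.750000) = 21.546875
  f(mid) > 0, so root is in [6.500000, 6.750000]

Step 3: midpoint = (6.500000 + 6.750000)/2 = 6.625000
  f(6.625000) = 4.775391
  f(mid) > 0, so root is in [6.500000, 6.625000]

Step 4: midpoint = (6.500000 + 6.625000)/2 = 6.562500
  f(6.562500) = -3.376709
  f(mid) < 0, so root is in [6.562500, 6.625000]

Step 5: midpoint = (6.562500 + 6.625000)/2 = 6.593750
  f(6.593750) = 0.680023
  f(mid) > 0, so root is in [6.562500, 6.593750]

midpoint = 6.593750


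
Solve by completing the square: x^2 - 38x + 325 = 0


Start: x^2 - 38x + 325 = 0
Move constant: x^2 - 38x = -325
Half of -38 is -19, squared is 361
Add 361 to both sides: x^2 - 38x + 361 = 36
(x - 19)^2 = 36
x - 19 = ±6
x = 19 + 6 = 25 or x = 19 - 6 = 13

x = 13, x = 25


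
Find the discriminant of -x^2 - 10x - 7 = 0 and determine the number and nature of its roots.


For ax^2 + bx + c = 0, discriminant D = b^2 - 4ac
Here a = -1, b = -10, c = -7
D = (-10)^2 - 4(-1)(-7) = 100 - 28 = 72

D = 72 > 0 but not a perfect square
The equation has 2 distinct real irrational roots.

Discriminant = 72, 2 distinct real irrational roots


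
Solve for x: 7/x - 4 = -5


Subtract -4 from both sides: 7/x = -1
Multiply both sides by x: 7 = -1 * x
Divide by -1: x = -7

x = -7


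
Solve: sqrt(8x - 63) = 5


Square both sides: 8x - 63 = 5^2 = 25
8x = 25 + 63 = 88
x = 11
Check: sqrt(8*11 - 63) = sqrt(25) = 5 ✓

x = 11


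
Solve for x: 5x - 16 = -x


Starting with: 5x - 16 = -x
Move all x terms to left: (5 + 1)x = 0 + 16
Simplify: 6x = 16
Divide both sides by 6: x = 8/3

x = 8/3


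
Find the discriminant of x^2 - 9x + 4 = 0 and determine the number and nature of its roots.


For ax^2 + bx + c = 0, discriminant D = b^2 - 4ac
Here a = 1, b = -9, c = 4
D = (-9)^2 - 4(1)(4) = 81 - 16 = 65

D = 65 > 0 but not a perfect square
The equation has 2 distinct real irrational roots.

Discriminant = 65, 2 distinct real irrational roots


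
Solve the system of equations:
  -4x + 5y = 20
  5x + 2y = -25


Using Cramer's rule:
Determinant D = (-4)(2) - (5)(5) = -8 - 25 = -33
Dx = (20)(2) - (-25)(5) = 40 + 125 = 165
Dy = (-4)(-25) - (5)(20) = 100 - 100 = 0
x = Dx/D = 165/-33 = -5
y = Dy/D = 0/-33 = 0

x = -5, y = 0


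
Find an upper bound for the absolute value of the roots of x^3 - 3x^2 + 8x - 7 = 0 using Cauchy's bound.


Cauchy's bound: all roots r satisfy |r| <= 1 + max(|a_i/a_n|) for i = 0,...,n-1
where a_n is the leading coefficient.

Coefficients: [1, -3, 8, -7]
Leading coefficient a_n = 1
Ratios |a_i/a_n|: 3, 8, 7
Maximum ratio: 8
Cauchy's bound: |r| <= 1 + 8 = 9

Upper bound = 9


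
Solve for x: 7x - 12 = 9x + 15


Starting with: 7x - 12 = 9x + 15
Move all x terms to left: (7 - 9)x = 15 + 12
Simplify: -2x = 27
Divide both sides by -2: x = -27/2

x = -27/2


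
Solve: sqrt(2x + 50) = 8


Square both sides: 2x + 50 = 8^2 = 64
2x = 64 - 50 = 14
x = 7
Check: sqrt(2*7 + 50) = sqrt(64) = 8 ✓

x = 7


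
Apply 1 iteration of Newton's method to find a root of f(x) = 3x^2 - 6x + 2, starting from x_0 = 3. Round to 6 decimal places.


Newton's method: x_(n+1) = x_n - f(x_n)/f'(x_n)
f(x) = 3x^2 - 6x + 2
f'(x) = 6x - 6

Iteration 1:
  f(3.000000) = 11.000000
  f'(3.000000) = 12.000000
  x_1 = 3.000000 - (11.000000)/(12.000000) = 2.083333

x_1 = 2.083333


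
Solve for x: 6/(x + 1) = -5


Multiply both sides by (x + 1): 6 = -5(x + 1)
Distribute: 6 = -5x - 5
-5x = 6 + 5 = 11
x = -11/5

x = -11/5


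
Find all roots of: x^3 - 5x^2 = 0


The lowest-degree term is x^2, so x = 0 is a root with multiplicity 2. Factor out x^2:
  x - 5 = 0
Linear factor x - 5 = 0 gives x = 5.
Collecting all roots found:

x = 0 (multiplicity 2), x = 5


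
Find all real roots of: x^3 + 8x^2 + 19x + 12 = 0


Let p(x) = x^3 + 8x^2 + 19x + 12. By the rational root theorem (leading coefficient 1), any rational root is an integer divisor of 12: try ±1, ±2, ... in turn.
Test x = 1: value = 40 ≠ 0.
Test x = -1: value = 0 ✓, so (x + 1) is a factor.
Synthetic division by (x + 1): bring down 1; 1(-1) + 8 = 7; 7(-1) + 19 = 12; 12(-1) + 12 = 0 → quotient x^2 + 7x + 12, remainder 0.
Solve the quadratic x^2 + 7x + 12 = 0: discriminant = 7^2 - 4(1)(12) = 49 - 48 = 1.
sqrt(1) = 1, so x = (-7 ± 1)/2: x = -3 or x = -4.

x = -4, x = -3, x = -1


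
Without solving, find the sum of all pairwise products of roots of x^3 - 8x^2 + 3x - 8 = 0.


By Vieta's formulas for x^3 + bx^2 + cx + d = 0:
  r1 + r2 + r3 = -b/a = 8
  r1*r2 + r1*r3 + r2*r3 = c/a = 3
  r1*r2*r3 = -d/a = 8


Sum of pairwise products = 3


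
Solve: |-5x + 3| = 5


An absolute value equation |expr| = 5 gives two cases:
Case 1: -5x + 3 = 5
  -5x = 2, so x = -2/5
Case 2: -5x + 3 = -5
  -5x = -8, so x = 8/5

x = -2/5, x = 8/5


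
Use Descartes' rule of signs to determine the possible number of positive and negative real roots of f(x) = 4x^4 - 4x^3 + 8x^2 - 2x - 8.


Descartes' rule of signs:

For positive roots, count sign changes in f(x) = 4x^4 - 4x^3 + 8x^2 - 2x - 8:
Signs of coefficients: +, -, +, -, -
Number of sign changes: 3
Possible positive real roots: 3, 1

For negative roots, examine f(-x) = 4x^4 + 4x^3 + 8x^2 + 2x - 8:
Signs of coefficients: +, +, +, +, -
Number of sign changes: 1
Possible negative real roots: 1

Positive roots: 3 or 1; Negative roots: 1


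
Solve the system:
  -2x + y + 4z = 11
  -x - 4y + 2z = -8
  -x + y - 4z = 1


Using Cramer's rule. Expand each determinant along the first row.
D  = (-2)*[(-4)*(-4) - 2*1] - 1*[(-1)*(-4) - 2*(-1)] + 4*[(-1)*1 - (-4)*(-1)]
  = (-2)*(14) - 1*(6) + 4*(-5) = -54
Dx = 11*[(-4)*(-4) - 2*1] - 1*[(-8)*(-4) - 2*1] + 4*[(-8)*1 - (-4)*1]
  = 11*(14) - 1*(30) + 4*(-4) = 108
Dy = (-2)*[(-8)*(-4) - 2*1] - 11*[(-1)*(-4) - 2*(-1)] + 4*[(-1)*1 - (-8)*(-1)]
  = (-2)*(30) - 11*(6) + 4*(-9) = -162
Dz = (-2)*[(-4)*1 - (-8)*1] - 1*[(-1)*1 - (-8)*(-1)] + 11*[(-1)*1 - (-4)*(-1)]
  = (-2)*(4) - 1*(-9) + 11*(-5) = -54
x = Dx/D = 108/-54 = -2, y = Dy/D = -162/-54 = 3, z = Dz/D = -54/-54 = 1
Check eq1: (-2)(-2) + (1)(3) + (4)(1) = 11 = 11 ✓
Check eq2: (-1)(-2) + (-4)(3) + (2)(1) = -8 = -8 ✓
Check eq3: (-1)(-2) + (1)(3) + (-4)(1) = 1 = 1 ✓

x = -2, y = 3, z = 1


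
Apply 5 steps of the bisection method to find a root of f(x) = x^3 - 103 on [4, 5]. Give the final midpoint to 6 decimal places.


f(x) = x^3 - 103
f(4) = -39 < 0
f(5) = 22 > 0

Step 1: midpoint = (4.000000 + 5.000000)/2 = 4.500000
  f(4.500000) = -11.875000
  f(mid) < 0, so root is in [4.500000, 5.000000]

Step 2: midpoint = (4.500000 + 5.000000)/2 = 4.750000
  f(4.750000) = 4.171875
  f(mid) > 0, so root is in [4.500000, 4.750000]

Step 3: midpoint = (4.500000 + 4.750000)/2 = 4.625000
  f(4.625000) = -4.068359
  f(mid) < 0, so root is in [4.625000, 4.750000]

Step 4: midpoint = (4.625000 + 4.750000)/2 = 4.687500
  f(4.687500) = -0.003174
  f(mid) < 0, so root is in [4.687500, 4.750000]

Step 5: midpoint = (4.687500 + 4.750000)/2 = 4.718750
  f(4.718750) = 2.070526
  f(mid) > 0, so root is in [4.687500, 4.718750]

midpoint = 4.718750


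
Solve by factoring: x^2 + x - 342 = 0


We need two numbers that multiply to -342 and add to 1.
Those numbers are 19 and -18 (since 19 * (-18) = -342 and 19 + (-18) = 1).
So x^2 + x - 342 = (x + 19)(x - 18) = 0
Setting each factor to zero: x = -19 or x = 18

x = -19, x = 18


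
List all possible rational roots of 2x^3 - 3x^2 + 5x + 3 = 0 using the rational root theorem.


Rational root theorem: possible roots are ±p/q where:
  p divides the constant term (3): p ∈ {1, 3}
  q divides the leading coefficient (2): q ∈ {1, 2}

All possible rational roots: -3, -3/2, -1, -1/2, 1/2, 1, 3/2, 3

-3, -3/2, -1, -1/2, 1/2, 1, 3/2, 3


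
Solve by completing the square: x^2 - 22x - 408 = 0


Start: x^2 - 22x - 408 = 0
Move constant: x^2 - 22x = 408
Half of -22 is -11, squared is 121
Add 121 to both sides: x^2 - 22x + 121 = 529
(x - 11)^2 = 529
x - 11 = ±23
x = 11 + 23 = 34 or x = 11 - 23 = -12

x = -12, x = 34


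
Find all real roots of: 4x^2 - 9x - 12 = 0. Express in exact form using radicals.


Using the quadratic formula: x = (-b ± sqrt(b^2 - 4ac)) / (2a)
Here a = 4, b = -9, c = -12
Discriminant = b^2 - 4ac = (-9)^2 - 4(4)(-12) = 81 + 192 = 273
Since discriminant = 273 > 0, there are two real roots.
x = (9 ± sqrt(273)) / 8
Numerically: x ≈ 3.1903 or x ≈ -0.9403

x = (9 + sqrt(273)) / 8 or x = (9 - sqrt(273)) / 8


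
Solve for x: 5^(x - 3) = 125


Express both sides with the same base.
125 = 5^3
Since the bases match, equate exponents: x - 3 = 3
So x = 3 - (-3) = 6

x = 6


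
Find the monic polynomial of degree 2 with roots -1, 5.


A monic polynomial with roots -1, 5 is:
p(x) = (x + 1)(x - 5)
After multiplying by (x + 1): x + 1
After multiplying by (x - 5): x^2 - 4x - 5

x^2 - 4x - 5


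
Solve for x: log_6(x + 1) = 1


Convert to exponential form: x + 1 = 6^1 = 6
x = 6 - 1 = 5
Check: log_6(5 + 1) = log_6(6) = log_6(6) = 1 ✓

x = 5


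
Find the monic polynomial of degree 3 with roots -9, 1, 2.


A monic polynomial with roots -9, 1, 2 is:
p(x) = (x + 9)(x - 1)(x - 2)
After multiplying by (x + 9): x + 9
After multiplying by (x - 1): x^2 + 8x - 9
After multiplying by (x - 2): x^3 + 6x^2 - 25x + 18

x^3 + 6x^2 - 25x + 18


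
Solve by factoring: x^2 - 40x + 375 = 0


We need two numbers that multiply to 375 and add to -40.
Those numbers are -15 and -25 (since (-15) * (-25) = 375 and (-15) + (-25) = -40).
So x^2 - 40x + 375 = (x - 15)(x - 25) = 0
Setting each factor to zero: x = 15 or x = 25

x = 15, x = 25


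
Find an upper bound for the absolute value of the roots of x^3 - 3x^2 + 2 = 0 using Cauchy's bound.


Cauchy's bound: all roots r satisfy |r| <= 1 + max(|a_i/a_n|) for i = 0,...,n-1
where a_n is the leading coefficient.

Coefficients: [1, -3, 0, 2]
Leading coefficient a_n = 1
Ratios |a_i/a_n|: 3, 0, 2
Maximum ratio: 3
Cauchy's bound: |r| <= 1 + 3 = 4

Upper bound = 4


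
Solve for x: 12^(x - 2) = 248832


Express both sides with the same base.
248832 = 12^5
Since the bases match, equate exponents: x - 2 = 5
So x = 5 - (-2) = 7

x = 7


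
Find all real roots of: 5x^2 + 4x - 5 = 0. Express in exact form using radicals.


Using the quadratic formula: x = (-b ± sqrt(b^2 - 4ac)) / (2a)
Here a = 5, b = 4, c = -5
Discriminant = b^2 - 4ac = 4^2 - 4(5)(-5) = 16 + 100 = 116
Since discriminant = 116 > 0, there are two real roots.
x = (-4 ± 2*sqrt(29)) / 10
Simplifying: x = (-2 ± sqrt(29)) / 5
Numerically: x ≈ 0.6770 or x ≈ -1.4770

x = (-2 + sqrt(29)) / 5 or x = (-2 - sqrt(29)) / 5


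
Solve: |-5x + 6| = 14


An absolute value equation |expr| = 14 gives two cases:
Case 1: -5x + 6 = 14
  -5x = 8, so x = -8/5
Case 2: -5x + 6 = -14
  -5x = -20, so x = 4

x = -8/5, x = 4


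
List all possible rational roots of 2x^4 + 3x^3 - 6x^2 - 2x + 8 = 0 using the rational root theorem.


Rational root theorem: possible roots are ±p/q where:
  p divides the constant term (8): p ∈ {1, 2, 4, 8}
  q divides the leading coefficient (2): q ∈ {1, 2}

All possible rational roots: -8, -4, -2, -1, -1/2, 1/2, 1, 2, 4, 8

-8, -4, -2, -1, -1/2, 1/2, 1, 2, 4, 8


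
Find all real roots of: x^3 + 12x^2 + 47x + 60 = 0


Let p(x) = x^3 + 12x^2 + 47x + 60. By the rational root theorem (leading coefficient 1), any rational root is an integer divisor of 60: try ±1, ±2, ... in turn.
Test x = 1: value = 120 ≠ 0.
Test x = -1: value = 24 ≠ 0.
Test x = 2: value = 210 ≠ 0.
Test x = -2: value = 6 ≠ 0.
Test x = 3: value = 336 ≠ 0.
Test x = -3: value = 0 ✓, so (x + 3) is a factor.
Synthetic division by (x + 3): bring down 1; 1(-3) + 12 = 9; 9(-3) + 47 = 20; 20(-3) + 60 = 0 → quotient x^2 + 9x + 20, remainder 0.
Solve the quadratic x^2 + 9x + 20 = 0: discriminant = 9^2 - 4(1)(20) = 81 - 80 = 1.
sqrt(1) = 1, so x = (-9 ± 1)/2: x = -4 or x = -5.

x = -5, x = -4, x = -3


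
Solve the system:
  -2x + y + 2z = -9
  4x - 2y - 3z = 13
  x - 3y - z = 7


Using Cramer's rule. Expand each determinant along the first row.
D  = (-2)*[(-2)*(-1) - (-3)*(-3)] - 1*[4*(-1) - (-3)*1] + 2*[4*(-3) - (-2)*1]
  = (-2)*(-7) - 1*(-1) + 2*(-10) = -5
Dx = (-9)*[(-2)*(-1) - (-3)*(-3)] - 1*[13*(-1) - (-3)*7] + 2*[13*(-3) - (-2)*7]
  = (-9)*(-7) - 1*(8) + 2*(-25) = 5
Dy = (-2)*[13*(-1) - (-3)*7] - (-9)*[4*(-1) - (-3)*1] + 2*[4*7 - 13*1]
  = (-2)*(8) - (-9)*(-1) + 2*(15) = 5
Dz = (-2)*[(-2)*7 - 13*(-3)] - 1*[4*7 - 13*1] + (-9)*[4*(-3) - (-2)*1]
  = (-2)*(25) - 1*(15) + (-9)*(-10) = 25
x = Dx/D = 5/-5 = -1, y = Dy/D = 5/-5 = -1, z = Dz/D = 25/-5 = -5
Check eq1: (-2)(-1) + (1)(-1) + (2)(-5) = -9 = -9 ✓
Check eq2: (4)(-1) + (-2)(-1) + (-3)(-5) = 13 = 13 ✓
Check eq3: (1)(-1) + (-3)(-1) + (-1)(-5) = 7 = 7 ✓

x = -1, y = -1, z = -5


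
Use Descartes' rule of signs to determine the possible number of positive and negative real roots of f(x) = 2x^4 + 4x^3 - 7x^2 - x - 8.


Descartes' rule of signs:

For positive roots, count sign changes in f(x) = 2x^4 + 4x^3 - 7x^2 - x - 8:
Signs of coefficients: +, +, -, -, -
Number of sign changes: 1
Possible positive real roots: 1

For negative roots, examine f(-x) = 2x^4 - 4x^3 - 7x^2 + x - 8:
Signs of coefficients: +, -, -, +, -
Number of sign changes: 3
Possible negative real roots: 3, 1

Positive roots: 1; Negative roots: 3 or 1


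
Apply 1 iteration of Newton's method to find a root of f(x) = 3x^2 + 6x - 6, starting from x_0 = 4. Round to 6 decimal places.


Newton's method: x_(n+1) = x_n - f(x_n)/f'(x_n)
f(x) = 3x^2 + 6x - 6
f'(x) = 6x + 6

Iteration 1:
  f(4.000000) = 66.000000
  f'(4.000000) = 30.000000
  x_1 = 4.000000 - (66.000000)/(30.000000) = 1.800000

x_1 = 1.800000


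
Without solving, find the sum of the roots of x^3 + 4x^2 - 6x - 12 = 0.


By Vieta's formulas for x^3 + bx^2 + cx + d = 0:
  r1 + r2 + r3 = -b/a = -4
  r1*r2 + r1*r3 + r2*r3 = c/a = -6
  r1*r2*r3 = -d/a = 12


Sum = -4


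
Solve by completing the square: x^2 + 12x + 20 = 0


Start: x^2 + 12x + 20 = 0
Move constant: x^2 + 12x = -20
Half of 12 is 6, squared is 36
Add 36 to both sides: x^2 + 12x + 36 = 16
(x + 6)^2 = 16
x + 6 = ±4
x = -6 + 4 = -2 or x = -6 - 4 = -10

x = -10, x = -2


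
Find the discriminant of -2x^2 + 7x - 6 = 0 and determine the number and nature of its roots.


For ax^2 + bx + c = 0, discriminant D = b^2 - 4ac
Here a = -2, b = 7, c = -6
D = (7)^2 - 4(-2)(-6) = 49 - 48 = 1

D = 1 > 0 and is a perfect square (sqrt = 1)
The equation has 2 distinct real rational roots.

Discriminant = 1, 2 distinct real rational roots


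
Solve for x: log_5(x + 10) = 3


Convert to exponential form: x + 10 = 5^3 = 125
x = 125 - 10 = 115
Check: log_5(115 + 10) = log_5(125) = log_5(125) = 3 ✓

x = 115


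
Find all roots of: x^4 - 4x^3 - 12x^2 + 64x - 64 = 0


Let p(x) = x^4 - 4x^3 - 12x^2 + 64x - 64. By the rational root theorem (leading coefficient 1), any rational root is an integer divisor of 64: try ±1, ±2, ... in turn.
Test x = 1: value = -15 ≠ 0.
Test x = -1: value = -135 ≠ 0.
Test x = 2: value = 0 ✓, so (x - 2) is a factor.
Synthetic division by (x - 2): bring down 1; 1(2) - 4 = -2; (-2)(2) - 12 = -16; (-16)(2) + 64 = 32; 32(2) - 64 = 0 → quotient x^3 - 2x^2 - 16x + 32, remainder 0.
Continue with the quotient x^3 - 2x^2 - 16x + 32 (candidates must divide 32; re-test x = 2 first in case it repeats).
Test x = 2: value = 0 ✓, so (x - 2) is a factor.
Synthetic division by (x - 2): bring down 1; 1(2) - 2 = 0; 0(2) - 16 = -16; (-16)(2) + 32 = 0 → quotient x^2 - 16, remainder 0.
Solve the quadratic x^2 - 16 = 0: discriminant = 0^2 - 4(1)(-16) = 0 + 64 = 64.
sqrt(64) = 8, so x = (0 ± 8)/2: x = 4 or x = -4.
Collecting all roots found:

x = -4, x = 2 (multiplicity 2), x = 4


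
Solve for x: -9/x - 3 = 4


Subtract -3 from both sides: -9/x = 7
Multiply both sides by x: -9 = 7 * x
Divide by 7: x = -9/7

x = -9/7


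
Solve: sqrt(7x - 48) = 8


Square both sides: 7x - 48 = 8^2 = 64
7x = 64 + 48 = 112
x = 16
Check: sqrt(7*16 - 48) = sqrt(64) = 8 ✓

x = 16


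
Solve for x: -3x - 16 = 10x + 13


Starting with: -3x - 16 = 10x + 13
Move all x terms to left: (-3 - 10)x = 13 + 16
Simplify: -13x = 29
Divide both sides by -13: x = -29/13

x = -29/13


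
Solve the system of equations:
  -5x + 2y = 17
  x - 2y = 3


Using Cramer's rule:
Determinant D = (-5)(-2) - (1)(2) = 10 - 2 = 8
Dx = (17)(-2) - (3)(2) = -34 - 6 = -40
Dy = (-5)(3) - (1)(17) = -15 - 17 = -32
x = Dx/D = -40/8 = -5
y = Dy/D = -32/8 = -4

x = -5, y = -4


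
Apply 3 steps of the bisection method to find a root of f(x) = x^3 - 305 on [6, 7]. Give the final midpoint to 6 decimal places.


f(x) = x^3 - 305
f(6) = -89 < 0
f(7) = 38 > 0

Step 1: midpoint = (6.000000 + 7.000000)/2 = 6.500000
  f(6.500000) = -30.375000
  f(mid) < 0, so root is in [6.500000, 7.000000]

Step 2: midpoint = (6.500000 + 7.000000)/2 = 6.750000
  f(6.750000) = 2.546875
  f(mid) > 0, so root is in [6.500000, 6.750000]

Step 3: midpoint = (6.500000 + 6.750000)/2 = 6.625000
  f(6.625000) = -14.224609
  f(mid) < 0, so root is in [6.625000, 6.750000]

midpoint = 6.625000


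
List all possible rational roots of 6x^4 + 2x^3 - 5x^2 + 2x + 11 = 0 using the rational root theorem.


Rational root theorem: possible roots are ±p/q where:
  p divides the constant term (11): p ∈ {1, 11}
  q divides the leading coefficient (6): q ∈ {1, 2, 3, 6}

All possible rational roots: -11, -11/2, -11/3, -11/6, -1, -1/2, -1/3, -1/6, 1/6, 1/3, 1/2, 1, 11/6, 11/3, 11/2, 11

-11, -11/2, -11/3, -11/6, -1, -1/2, -1/3, -1/6, 1/6, 1/3, 1/2, 1, 11/6, 11/3, 11/2, 11


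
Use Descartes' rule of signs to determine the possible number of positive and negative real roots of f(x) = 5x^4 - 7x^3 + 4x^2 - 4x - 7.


Descartes' rule of signs:

For positive roots, count sign changes in f(x) = 5x^4 - 7x^3 + 4x^2 - 4x - 7:
Signs of coefficients: +, -, +, -, -
Number of sign changes: 3
Possible positive real roots: 3, 1

For negative roots, examine f(-x) = 5x^4 + 7x^3 + 4x^2 + 4x - 7:
Signs of coefficients: +, +, +, +, -
Number of sign changes: 1
Possible negative real roots: 1

Positive roots: 3 or 1; Negative roots: 1


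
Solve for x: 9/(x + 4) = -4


Multiply both sides by (x + 4): 9 = -4(x + 4)
Distribute: 9 = -4x - 16
-4x = 9 + 16 = 25
x = -25/4

x = -25/4


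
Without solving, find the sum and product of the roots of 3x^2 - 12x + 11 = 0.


By Vieta's formulas for ax^2 + bx + c = 0:
  Sum of roots = -b/a
  Product of roots = c/a

Here a = 3, b = -12, c = 11
Sum = -(-12)/3 = 4
Product = 11/3 = 11/3

Sum = 4, Product = 11/3


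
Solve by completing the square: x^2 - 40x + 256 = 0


Start: x^2 - 40x + 256 = 0
Move constant: x^2 - 40x = -256
Half of -40 is -20, squared is 400
Add 400 to both sides: x^2 - 40x + 400 = 144
(x - 20)^2 = 144
x - 20 = ±12
x = 20 + 12 = 32 or x = 20 - 12 = 8

x = 8, x = 32


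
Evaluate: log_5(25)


We need the exponent such that 5^? = 25
5^2 = 25
Therefore log_5(25) = 2

2


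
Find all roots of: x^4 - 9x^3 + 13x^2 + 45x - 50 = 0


Let p(x) = x^4 - 9x^3 + 13x^2 + 45x - 50. By the rational root theorem (leading coefficient 1), any rational root is an integer divisor of 50: try ±1, ±2, ... in turn.
Test x = 1: value = 0 ✓, so (x - 1) is a factor.
Synthetic division by (x - 1): bring down 1; 1(1) - 9 = -8; (-8)(1) + 13 = 5; 5(1) + 45 = 50; 50(1) - 50 = 0 → quotient x^3 - 8x^2 + 5x + 50, remainder 0.
Continue with the quotient x^3 - 8x^2 + 5x + 50 (candidates must divide 50; re-test x = 1 first in case it repeats).
Test x = 1: value = 48 ≠ 0.
Test x = -1: value = 36 ≠ 0.
Test x = 2: value = 36 ≠ 0.
Test x = -2: value = 0 ✓, so (x + 2) is a factor.
Synthetic division by (x + 2): bring down 1; 1(-2) - 8 = -10; (-10)(-2) + 5 = 25; 25(-2) + 50 = 0 → quotient x^2 - 10x + 25, remainder 0.
Solve the quadratic x^2 - 10x + 25 = 0: discriminant = (-10)^2 - 4(1)(25) = 100 - 100 = 0.
Discriminant = 0, so a double root: x = 10/2 = 5.
Collecting all roots found:

x = -2, x = 1, x = 5 (multiplicity 2)


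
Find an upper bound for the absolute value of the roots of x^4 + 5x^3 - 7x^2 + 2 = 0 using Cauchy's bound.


Cauchy's bound: all roots r satisfy |r| <= 1 + max(|a_i/a_n|) for i = 0,...,n-1
where a_n is the leading coefficient.

Coefficients: [1, 5, -7, 0, 2]
Leading coefficient a_n = 1
Ratios |a_i/a_n|: 5, 7, 0, 2
Maximum ratio: 7
Cauchy's bound: |r| <= 1 + 7 = 8

Upper bound = 8


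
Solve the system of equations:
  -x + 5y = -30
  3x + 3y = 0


Using Cramer's rule:
Determinant D = (-1)(3) - (3)(5) = -3 - 15 = -18
Dx = (-30)(3) - (0)(5) = -90 - 0 = -90
Dy = (-1)(0) - (3)(-30) = 0 + 90 = 90
x = Dx/D = -90/-18 = 5
y = Dy/D = 90/-18 = -5

x = 5, y = -5
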